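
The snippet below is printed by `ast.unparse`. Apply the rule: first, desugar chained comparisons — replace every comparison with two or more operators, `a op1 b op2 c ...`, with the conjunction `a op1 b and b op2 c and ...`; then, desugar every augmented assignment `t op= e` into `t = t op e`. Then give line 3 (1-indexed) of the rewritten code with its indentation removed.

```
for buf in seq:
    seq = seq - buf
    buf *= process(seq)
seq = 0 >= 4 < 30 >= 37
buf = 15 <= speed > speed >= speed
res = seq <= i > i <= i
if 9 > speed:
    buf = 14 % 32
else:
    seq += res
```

Transformed code:
for buf in seq:
    seq = seq - buf
    buf = buf * process(seq)
seq = 0 >= 4 and 4 < 30 and (30 >= 37)
buf = 15 <= speed and speed > speed and (speed >= speed)
res = seq <= i and i > i and (i <= i)
if 9 > speed:
    buf = 14 % 32
else:
    seq = seq + res

buf = buf * process(seq)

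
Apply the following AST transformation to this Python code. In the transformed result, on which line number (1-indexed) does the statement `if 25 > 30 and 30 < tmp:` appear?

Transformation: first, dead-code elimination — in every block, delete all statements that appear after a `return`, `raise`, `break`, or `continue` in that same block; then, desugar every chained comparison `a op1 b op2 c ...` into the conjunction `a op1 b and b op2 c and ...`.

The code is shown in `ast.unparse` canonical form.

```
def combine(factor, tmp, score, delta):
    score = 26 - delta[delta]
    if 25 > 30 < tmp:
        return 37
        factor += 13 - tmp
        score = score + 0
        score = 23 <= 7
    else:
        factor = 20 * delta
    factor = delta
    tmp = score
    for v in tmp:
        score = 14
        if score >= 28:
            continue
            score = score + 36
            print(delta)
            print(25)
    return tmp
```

3

Transformed code:
def combine(factor, tmp, score, delta):
    score = 26 - delta[delta]
    if 25 > 30 and 30 < tmp:
        return 37
    else:
        factor = 20 * delta
    factor = delta
    tmp = score
    for v in tmp:
        score = 14
        if score >= 28:
            continue
    return tmp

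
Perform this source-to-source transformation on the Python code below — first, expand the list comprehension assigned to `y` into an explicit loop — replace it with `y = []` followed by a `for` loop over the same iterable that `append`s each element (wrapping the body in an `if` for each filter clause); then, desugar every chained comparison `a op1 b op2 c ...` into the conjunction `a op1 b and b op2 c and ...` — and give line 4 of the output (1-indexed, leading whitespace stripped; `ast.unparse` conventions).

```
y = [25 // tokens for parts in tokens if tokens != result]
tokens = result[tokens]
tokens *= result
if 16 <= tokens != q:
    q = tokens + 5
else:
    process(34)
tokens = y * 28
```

Transformed code:
y = []
for parts in tokens:
    if tokens != result:
        y.append(25 // tokens)
tokens = result[tokens]
tokens *= result
if 16 <= tokens and tokens != q:
    q = tokens + 5
else:
    process(34)
tokens = y * 28

y.append(25 // tokens)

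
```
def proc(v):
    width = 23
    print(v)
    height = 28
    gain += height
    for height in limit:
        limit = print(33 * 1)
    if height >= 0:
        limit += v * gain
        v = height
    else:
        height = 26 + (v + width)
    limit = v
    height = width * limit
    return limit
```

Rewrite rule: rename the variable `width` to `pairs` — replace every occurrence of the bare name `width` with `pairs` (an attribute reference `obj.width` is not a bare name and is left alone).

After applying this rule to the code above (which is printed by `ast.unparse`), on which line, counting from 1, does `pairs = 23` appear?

Transformed code:
def proc(v):
    pairs = 23
    print(v)
    height = 28
    gain += height
    for height in limit:
        limit = print(33 * 1)
    if height >= 0:
        limit += v * gain
        v = height
    else:
        height = 26 + (v + pairs)
    limit = v
    height = pairs * limit
    return limit

2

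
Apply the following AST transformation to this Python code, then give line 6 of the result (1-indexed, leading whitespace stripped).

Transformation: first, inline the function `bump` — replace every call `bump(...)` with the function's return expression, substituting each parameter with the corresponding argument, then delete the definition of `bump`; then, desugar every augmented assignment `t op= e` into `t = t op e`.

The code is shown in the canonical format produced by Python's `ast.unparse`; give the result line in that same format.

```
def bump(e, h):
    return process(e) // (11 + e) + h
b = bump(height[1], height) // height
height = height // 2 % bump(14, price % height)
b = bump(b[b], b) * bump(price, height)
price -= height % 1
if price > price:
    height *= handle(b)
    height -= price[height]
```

height = height * handle(b)

Transformed code:
b = (process(height[1]) // (11 + height[1]) + height) // height
height = height // 2 % (process(14) // (11 + 14) + price % height)
b = (process(b[b]) // (11 + b[b]) + b) * (process(price) // (11 + price) + height)
price = price - height % 1
if price > price:
    height = height * handle(b)
    height = height - price[height]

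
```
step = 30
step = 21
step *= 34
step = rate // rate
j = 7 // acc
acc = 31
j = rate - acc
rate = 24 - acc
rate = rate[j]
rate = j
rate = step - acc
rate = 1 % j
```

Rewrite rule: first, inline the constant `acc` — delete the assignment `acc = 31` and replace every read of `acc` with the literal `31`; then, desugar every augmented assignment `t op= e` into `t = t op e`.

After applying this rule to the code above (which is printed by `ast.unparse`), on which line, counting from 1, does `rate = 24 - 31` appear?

7

Transformed code:
step = 30
step = 21
step = step * 34
step = rate // rate
j = 7 // 31
j = rate - 31
rate = 24 - 31
rate = rate[j]
rate = j
rate = step - 31
rate = 1 % j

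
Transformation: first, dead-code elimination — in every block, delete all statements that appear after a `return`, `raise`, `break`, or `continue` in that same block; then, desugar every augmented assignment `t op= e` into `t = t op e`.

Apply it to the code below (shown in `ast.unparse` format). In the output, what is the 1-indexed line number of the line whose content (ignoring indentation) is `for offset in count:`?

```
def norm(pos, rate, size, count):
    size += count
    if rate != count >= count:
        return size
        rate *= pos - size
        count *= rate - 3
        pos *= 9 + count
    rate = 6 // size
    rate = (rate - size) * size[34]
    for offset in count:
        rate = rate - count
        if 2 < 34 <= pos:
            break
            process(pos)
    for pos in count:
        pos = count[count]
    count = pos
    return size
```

Transformed code:
def norm(pos, rate, size, count):
    size = size + count
    if rate != count >= count:
        return size
    rate = 6 // size
    rate = (rate - size) * size[34]
    for offset in count:
        rate = rate - count
        if 2 < 34 <= pos:
            break
    for pos in count:
        pos = count[count]
    count = pos
    return size

7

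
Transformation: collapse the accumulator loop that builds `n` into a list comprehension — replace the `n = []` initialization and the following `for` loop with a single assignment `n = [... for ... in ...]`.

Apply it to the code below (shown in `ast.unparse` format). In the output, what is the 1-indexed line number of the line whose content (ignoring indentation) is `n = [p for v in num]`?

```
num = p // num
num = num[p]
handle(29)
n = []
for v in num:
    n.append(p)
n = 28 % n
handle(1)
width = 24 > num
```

4

Transformed code:
num = p // num
num = num[p]
handle(29)
n = [p for v in num]
n = 28 % n
handle(1)
width = 24 > num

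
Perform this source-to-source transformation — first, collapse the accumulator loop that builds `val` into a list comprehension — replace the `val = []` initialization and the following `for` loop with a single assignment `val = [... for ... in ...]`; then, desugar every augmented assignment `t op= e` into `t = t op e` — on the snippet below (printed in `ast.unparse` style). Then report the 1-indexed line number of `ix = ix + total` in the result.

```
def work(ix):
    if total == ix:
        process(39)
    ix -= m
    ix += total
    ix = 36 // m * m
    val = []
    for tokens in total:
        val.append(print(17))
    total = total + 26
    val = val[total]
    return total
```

Transformed code:
def work(ix):
    if total == ix:
        process(39)
    ix = ix - m
    ix = ix + total
    ix = 36 // m * m
    val = [print(17) for tokens in total]
    total = total + 26
    val = val[total]
    return total

5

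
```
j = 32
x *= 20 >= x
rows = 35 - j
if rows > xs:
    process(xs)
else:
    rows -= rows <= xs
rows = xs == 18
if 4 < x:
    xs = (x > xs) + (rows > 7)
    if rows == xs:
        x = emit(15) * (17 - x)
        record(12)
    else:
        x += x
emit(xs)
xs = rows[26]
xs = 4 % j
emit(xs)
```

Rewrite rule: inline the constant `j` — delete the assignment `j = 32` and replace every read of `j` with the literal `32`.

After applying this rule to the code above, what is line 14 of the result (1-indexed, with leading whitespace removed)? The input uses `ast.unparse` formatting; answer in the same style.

Transformed code:
x *= 20 >= x
rows = 35 - 32
if rows > xs:
    process(xs)
else:
    rows -= rows <= xs
rows = xs == 18
if 4 < x:
    xs = (x > xs) + (rows > 7)
    if rows == xs:
        x = emit(15) * (17 - x)
        record(12)
    else:
        x += x
emit(xs)
xs = rows[26]
xs = 4 % 32
emit(xs)

x += x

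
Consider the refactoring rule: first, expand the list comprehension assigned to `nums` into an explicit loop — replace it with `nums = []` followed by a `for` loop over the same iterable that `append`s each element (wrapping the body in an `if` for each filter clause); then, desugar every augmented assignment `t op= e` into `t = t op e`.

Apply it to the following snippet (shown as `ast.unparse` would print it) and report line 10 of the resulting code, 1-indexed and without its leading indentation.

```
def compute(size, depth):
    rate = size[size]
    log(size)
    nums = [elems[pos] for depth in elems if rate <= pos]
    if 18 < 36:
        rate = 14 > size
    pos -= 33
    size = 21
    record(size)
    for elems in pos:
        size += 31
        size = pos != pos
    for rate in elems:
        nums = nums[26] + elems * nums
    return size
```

Transformed code:
def compute(size, depth):
    rate = size[size]
    log(size)
    nums = []
    for depth in elems:
        if rate <= pos:
            nums.append(elems[pos])
    if 18 < 36:
        rate = 14 > size
    pos = pos - 33
    size = 21
    record(size)
    for elems in pos:
        size = size + 31
        size = pos != pos
    for rate in elems:
        nums = nums[26] + elems * nums
    return size

pos = pos - 33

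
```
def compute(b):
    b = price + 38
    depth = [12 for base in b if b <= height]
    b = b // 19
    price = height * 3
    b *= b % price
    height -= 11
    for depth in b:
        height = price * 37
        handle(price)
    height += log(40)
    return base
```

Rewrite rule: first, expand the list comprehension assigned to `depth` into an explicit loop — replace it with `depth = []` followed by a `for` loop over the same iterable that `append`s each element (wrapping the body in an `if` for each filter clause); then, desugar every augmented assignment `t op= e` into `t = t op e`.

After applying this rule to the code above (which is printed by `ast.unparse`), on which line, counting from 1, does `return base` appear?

15

Transformed code:
def compute(b):
    b = price + 38
    depth = []
    for base in b:
        if b <= height:
            depth.append(12)
    b = b // 19
    price = height * 3
    b = b * (b % price)
    height = height - 11
    for depth in b:
        height = price * 37
        handle(price)
    height = height + log(40)
    return base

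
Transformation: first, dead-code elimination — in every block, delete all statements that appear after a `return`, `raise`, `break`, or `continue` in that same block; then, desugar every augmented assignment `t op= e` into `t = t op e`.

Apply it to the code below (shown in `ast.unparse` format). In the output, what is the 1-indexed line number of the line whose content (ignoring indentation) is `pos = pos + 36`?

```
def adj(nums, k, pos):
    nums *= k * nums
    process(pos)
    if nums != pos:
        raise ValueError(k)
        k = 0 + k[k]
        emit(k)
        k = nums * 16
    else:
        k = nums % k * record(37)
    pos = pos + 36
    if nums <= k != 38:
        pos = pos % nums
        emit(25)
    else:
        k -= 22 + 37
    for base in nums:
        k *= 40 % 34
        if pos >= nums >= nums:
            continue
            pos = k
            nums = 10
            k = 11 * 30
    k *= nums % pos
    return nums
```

8

Transformed code:
def adj(nums, k, pos):
    nums = nums * (k * nums)
    process(pos)
    if nums != pos:
        raise ValueError(k)
    else:
        k = nums % k * record(37)
    pos = pos + 36
    if nums <= k != 38:
        pos = pos % nums
        emit(25)
    else:
        k = k - (22 + 37)
    for base in nums:
        k = k * (40 % 34)
        if pos >= nums >= nums:
            continue
    k = k * (nums % pos)
    return nums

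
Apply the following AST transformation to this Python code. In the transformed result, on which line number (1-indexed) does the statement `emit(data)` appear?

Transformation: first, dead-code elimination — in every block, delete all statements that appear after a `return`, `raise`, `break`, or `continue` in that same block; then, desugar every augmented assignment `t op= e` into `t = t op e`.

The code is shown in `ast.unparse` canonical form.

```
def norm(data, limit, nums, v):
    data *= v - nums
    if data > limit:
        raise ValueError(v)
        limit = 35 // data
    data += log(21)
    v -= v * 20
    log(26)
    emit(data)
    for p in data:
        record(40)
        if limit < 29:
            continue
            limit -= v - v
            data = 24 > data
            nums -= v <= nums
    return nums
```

8

Transformed code:
def norm(data, limit, nums, v):
    data = data * (v - nums)
    if data > limit:
        raise ValueError(v)
    data = data + log(21)
    v = v - v * 20
    log(26)
    emit(data)
    for p in data:
        record(40)
        if limit < 29:
            continue
    return nums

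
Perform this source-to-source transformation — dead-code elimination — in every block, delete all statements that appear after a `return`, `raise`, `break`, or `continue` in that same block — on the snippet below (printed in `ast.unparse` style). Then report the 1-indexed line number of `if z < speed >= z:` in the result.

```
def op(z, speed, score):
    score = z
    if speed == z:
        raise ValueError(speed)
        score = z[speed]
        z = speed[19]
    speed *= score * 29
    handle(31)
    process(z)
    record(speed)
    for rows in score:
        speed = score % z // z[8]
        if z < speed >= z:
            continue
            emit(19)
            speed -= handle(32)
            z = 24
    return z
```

11

Transformed code:
def op(z, speed, score):
    score = z
    if speed == z:
        raise ValueError(speed)
    speed *= score * 29
    handle(31)
    process(z)
    record(speed)
    for rows in score:
        speed = score % z // z[8]
        if z < speed >= z:
            continue
    return z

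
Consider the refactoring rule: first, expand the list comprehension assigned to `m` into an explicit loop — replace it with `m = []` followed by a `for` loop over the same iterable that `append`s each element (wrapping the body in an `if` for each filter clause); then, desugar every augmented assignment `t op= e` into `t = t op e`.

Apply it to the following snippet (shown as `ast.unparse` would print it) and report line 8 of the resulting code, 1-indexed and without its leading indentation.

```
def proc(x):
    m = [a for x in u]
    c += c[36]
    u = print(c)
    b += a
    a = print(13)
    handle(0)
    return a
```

a = print(13)

Transformed code:
def proc(x):
    m = []
    for x in u:
        m.append(a)
    c = c + c[36]
    u = print(c)
    b = b + a
    a = print(13)
    handle(0)
    return a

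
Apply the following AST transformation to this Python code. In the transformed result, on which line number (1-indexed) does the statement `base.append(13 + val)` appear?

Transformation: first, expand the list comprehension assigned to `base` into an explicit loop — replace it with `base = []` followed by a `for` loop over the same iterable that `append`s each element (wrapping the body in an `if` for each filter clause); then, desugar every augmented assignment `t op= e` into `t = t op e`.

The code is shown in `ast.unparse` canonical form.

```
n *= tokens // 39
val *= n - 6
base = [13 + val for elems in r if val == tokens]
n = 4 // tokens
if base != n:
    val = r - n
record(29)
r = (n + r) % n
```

Transformed code:
n = n * (tokens // 39)
val = val * (n - 6)
base = []
for elems in r:
    if val == tokens:
        base.append(13 + val)
n = 4 // tokens
if base != n:
    val = r - n
record(29)
r = (n + r) % n

6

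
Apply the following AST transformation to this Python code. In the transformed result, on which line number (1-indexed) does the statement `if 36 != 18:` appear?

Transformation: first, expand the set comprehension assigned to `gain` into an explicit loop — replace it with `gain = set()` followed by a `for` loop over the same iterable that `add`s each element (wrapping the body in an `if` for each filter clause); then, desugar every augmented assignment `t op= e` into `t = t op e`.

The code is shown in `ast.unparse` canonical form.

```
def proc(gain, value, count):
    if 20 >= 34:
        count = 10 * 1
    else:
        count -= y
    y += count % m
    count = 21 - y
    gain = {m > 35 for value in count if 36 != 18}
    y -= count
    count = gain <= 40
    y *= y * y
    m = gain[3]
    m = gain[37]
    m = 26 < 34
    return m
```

Transformed code:
def proc(gain, value, count):
    if 20 >= 34:
        count = 10 * 1
    else:
        count = count - y
    y = y + count % m
    count = 21 - y
    gain = set()
    for value in count:
        if 36 != 18:
            gain.add(m > 35)
    y = y - count
    count = gain <= 40
    y = y * (y * y)
    m = gain[3]
    m = gain[37]
    m = 26 < 34
    return m

10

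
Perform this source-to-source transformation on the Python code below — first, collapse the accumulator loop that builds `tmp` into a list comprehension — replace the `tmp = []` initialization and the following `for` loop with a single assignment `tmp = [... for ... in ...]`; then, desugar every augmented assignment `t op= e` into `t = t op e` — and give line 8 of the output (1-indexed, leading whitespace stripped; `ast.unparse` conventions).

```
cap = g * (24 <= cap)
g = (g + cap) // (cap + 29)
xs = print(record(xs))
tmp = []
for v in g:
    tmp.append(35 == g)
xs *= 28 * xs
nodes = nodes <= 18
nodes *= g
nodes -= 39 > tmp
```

Transformed code:
cap = g * (24 <= cap)
g = (g + cap) // (cap + 29)
xs = print(record(xs))
tmp = [35 == g for v in g]
xs = xs * (28 * xs)
nodes = nodes <= 18
nodes = nodes * g
nodes = nodes - (39 > tmp)

nodes = nodes - (39 > tmp)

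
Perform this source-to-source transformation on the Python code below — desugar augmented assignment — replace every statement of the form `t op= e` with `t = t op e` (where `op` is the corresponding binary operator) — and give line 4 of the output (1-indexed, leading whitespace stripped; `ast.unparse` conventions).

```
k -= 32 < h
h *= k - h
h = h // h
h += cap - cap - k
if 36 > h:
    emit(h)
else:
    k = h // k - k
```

h = h + (cap - cap - k)

Transformed code:
k = k - (32 < h)
h = h * (k - h)
h = h // h
h = h + (cap - cap - k)
if 36 > h:
    emit(h)
else:
    k = h // k - k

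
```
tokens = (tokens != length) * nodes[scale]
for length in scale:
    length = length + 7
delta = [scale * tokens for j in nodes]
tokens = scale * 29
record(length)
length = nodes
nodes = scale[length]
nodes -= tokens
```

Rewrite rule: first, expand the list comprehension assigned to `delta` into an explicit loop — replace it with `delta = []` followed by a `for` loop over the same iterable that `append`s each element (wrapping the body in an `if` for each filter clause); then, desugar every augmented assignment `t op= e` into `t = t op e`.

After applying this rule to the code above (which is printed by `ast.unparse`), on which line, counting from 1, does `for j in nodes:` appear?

5

Transformed code:
tokens = (tokens != length) * nodes[scale]
for length in scale:
    length = length + 7
delta = []
for j in nodes:
    delta.append(scale * tokens)
tokens = scale * 29
record(length)
length = nodes
nodes = scale[length]
nodes = nodes - tokens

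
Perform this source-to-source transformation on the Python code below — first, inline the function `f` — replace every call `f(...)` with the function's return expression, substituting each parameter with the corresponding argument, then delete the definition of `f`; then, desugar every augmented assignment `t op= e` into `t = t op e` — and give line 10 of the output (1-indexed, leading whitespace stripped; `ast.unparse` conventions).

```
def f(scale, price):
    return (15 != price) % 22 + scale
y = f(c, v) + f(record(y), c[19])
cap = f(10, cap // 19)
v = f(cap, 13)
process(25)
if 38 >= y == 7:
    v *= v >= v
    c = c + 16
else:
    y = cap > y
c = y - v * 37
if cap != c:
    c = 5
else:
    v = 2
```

Transformed code:
y = (15 != v) % 22 + c + ((15 != c[19]) % 22 + record(y))
cap = (15 != cap // 19) % 22 + 10
v = (15 != 13) % 22 + cap
process(25)
if 38 >= y == 7:
    v = v * (v >= v)
    c = c + 16
else:
    y = cap > y
c = y - v * 37
if cap != c:
    c = 5
else:
    v = 2

c = y - v * 37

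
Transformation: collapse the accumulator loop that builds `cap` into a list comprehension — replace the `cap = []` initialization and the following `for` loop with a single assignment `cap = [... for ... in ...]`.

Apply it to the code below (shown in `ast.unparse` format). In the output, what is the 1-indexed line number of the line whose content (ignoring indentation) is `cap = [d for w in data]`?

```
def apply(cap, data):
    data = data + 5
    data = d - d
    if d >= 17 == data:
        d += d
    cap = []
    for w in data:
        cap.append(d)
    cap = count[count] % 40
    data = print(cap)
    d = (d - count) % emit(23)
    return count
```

Transformed code:
def apply(cap, data):
    data = data + 5
    data = d - d
    if d >= 17 == data:
        d += d
    cap = [d for w in data]
    cap = count[count] % 40
    data = print(cap)
    d = (d - count) % emit(23)
    return count

6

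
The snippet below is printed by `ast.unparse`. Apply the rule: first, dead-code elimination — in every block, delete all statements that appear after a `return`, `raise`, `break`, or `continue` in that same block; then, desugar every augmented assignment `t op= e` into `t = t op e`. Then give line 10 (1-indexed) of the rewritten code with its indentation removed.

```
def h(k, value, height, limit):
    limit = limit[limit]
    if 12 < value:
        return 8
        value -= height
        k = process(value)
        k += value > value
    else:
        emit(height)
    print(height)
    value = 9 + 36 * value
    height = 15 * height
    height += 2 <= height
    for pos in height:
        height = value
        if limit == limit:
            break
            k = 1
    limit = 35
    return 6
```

Transformed code:
def h(k, value, height, limit):
    limit = limit[limit]
    if 12 < value:
        return 8
    else:
        emit(height)
    print(height)
    value = 9 + 36 * value
    height = 15 * height
    height = height + (2 <= height)
    for pos in height:
        height = value
        if limit == limit:
            break
    limit = 35
    return 6

height = height + (2 <= height)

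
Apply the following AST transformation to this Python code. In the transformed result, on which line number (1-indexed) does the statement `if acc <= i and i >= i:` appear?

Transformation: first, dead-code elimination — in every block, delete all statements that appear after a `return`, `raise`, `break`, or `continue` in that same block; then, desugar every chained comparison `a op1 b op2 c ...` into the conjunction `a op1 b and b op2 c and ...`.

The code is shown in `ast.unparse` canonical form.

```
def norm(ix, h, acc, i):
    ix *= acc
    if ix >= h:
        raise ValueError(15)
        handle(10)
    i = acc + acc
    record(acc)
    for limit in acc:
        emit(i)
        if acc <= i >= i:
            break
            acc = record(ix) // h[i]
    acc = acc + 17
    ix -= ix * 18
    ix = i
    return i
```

9

Transformed code:
def norm(ix, h, acc, i):
    ix *= acc
    if ix >= h:
        raise ValueError(15)
    i = acc + acc
    record(acc)
    for limit in acc:
        emit(i)
        if acc <= i and i >= i:
            break
    acc = acc + 17
    ix -= ix * 18
    ix = i
    return i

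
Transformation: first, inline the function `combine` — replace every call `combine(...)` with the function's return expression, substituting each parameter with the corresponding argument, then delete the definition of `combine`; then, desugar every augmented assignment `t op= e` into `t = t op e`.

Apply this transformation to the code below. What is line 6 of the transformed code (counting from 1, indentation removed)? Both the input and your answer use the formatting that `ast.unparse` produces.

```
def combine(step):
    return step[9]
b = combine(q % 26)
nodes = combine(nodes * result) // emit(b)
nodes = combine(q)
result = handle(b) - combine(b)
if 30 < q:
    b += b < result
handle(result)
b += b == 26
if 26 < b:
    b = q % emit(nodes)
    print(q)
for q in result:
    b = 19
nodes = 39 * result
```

b = b + (b < result)

Transformed code:
b = (q % 26)[9]
nodes = (nodes * result)[9] // emit(b)
nodes = q[9]
result = handle(b) - b[9]
if 30 < q:
    b = b + (b < result)
handle(result)
b = b + (b == 26)
if 26 < b:
    b = q % emit(nodes)
    print(q)
for q in result:
    b = 19
nodes = 39 * result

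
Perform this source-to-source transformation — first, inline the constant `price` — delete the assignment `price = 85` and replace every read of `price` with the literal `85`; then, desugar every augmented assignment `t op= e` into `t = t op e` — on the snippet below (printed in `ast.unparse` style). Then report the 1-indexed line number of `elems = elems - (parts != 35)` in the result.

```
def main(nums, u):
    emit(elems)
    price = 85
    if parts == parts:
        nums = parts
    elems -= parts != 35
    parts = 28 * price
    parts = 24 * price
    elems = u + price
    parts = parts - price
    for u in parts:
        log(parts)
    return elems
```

5

Transformed code:
def main(nums, u):
    emit(elems)
    if parts == parts:
        nums = parts
    elems = elems - (parts != 35)
    parts = 28 * 85
    parts = 24 * 85
    elems = u + 85
    parts = parts - 85
    for u in parts:
        log(parts)
    return elems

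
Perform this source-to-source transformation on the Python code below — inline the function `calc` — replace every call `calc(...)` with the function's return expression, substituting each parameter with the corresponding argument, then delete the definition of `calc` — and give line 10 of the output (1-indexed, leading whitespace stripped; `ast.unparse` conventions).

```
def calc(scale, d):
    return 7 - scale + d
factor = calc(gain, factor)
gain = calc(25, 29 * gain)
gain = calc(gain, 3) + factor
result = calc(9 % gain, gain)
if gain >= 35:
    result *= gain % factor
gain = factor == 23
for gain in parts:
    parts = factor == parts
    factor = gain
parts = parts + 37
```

factor = gain

Transformed code:
factor = 7 - gain + factor
gain = 7 - 25 + 29 * gain
gain = 7 - gain + 3 + factor
result = 7 - 9 % gain + gain
if gain >= 35:
    result *= gain % factor
gain = factor == 23
for gain in parts:
    parts = factor == parts
    factor = gain
parts = parts + 37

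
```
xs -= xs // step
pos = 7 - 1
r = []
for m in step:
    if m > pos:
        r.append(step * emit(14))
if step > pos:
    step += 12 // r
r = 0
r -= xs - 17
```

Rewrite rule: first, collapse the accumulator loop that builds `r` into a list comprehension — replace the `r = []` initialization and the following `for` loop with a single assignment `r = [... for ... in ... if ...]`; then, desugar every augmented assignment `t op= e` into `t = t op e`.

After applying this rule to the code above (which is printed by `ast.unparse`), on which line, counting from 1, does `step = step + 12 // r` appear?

Transformed code:
xs = xs - xs // step
pos = 7 - 1
r = [step * emit(14) for m in step if m > pos]
if step > pos:
    step = step + 12 // r
r = 0
r = r - (xs - 17)

5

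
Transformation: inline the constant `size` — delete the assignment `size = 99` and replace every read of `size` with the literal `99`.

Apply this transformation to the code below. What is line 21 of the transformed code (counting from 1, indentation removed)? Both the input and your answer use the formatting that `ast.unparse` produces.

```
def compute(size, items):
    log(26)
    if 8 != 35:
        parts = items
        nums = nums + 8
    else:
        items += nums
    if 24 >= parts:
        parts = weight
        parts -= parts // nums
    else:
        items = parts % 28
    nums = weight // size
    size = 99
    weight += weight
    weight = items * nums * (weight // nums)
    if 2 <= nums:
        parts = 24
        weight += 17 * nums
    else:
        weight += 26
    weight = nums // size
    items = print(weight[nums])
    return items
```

Transformed code:
def compute(size, items):
    log(26)
    if 8 != 35:
        parts = items
        nums = nums + 8
    else:
        items += nums
    if 24 >= parts:
        parts = weight
        parts -= parts // nums
    else:
        items = parts % 28
    nums = weight // 99
    weight += weight
    weight = items * nums * (weight // nums)
    if 2 <= nums:
        parts = 24
        weight += 17 * nums
    else:
        weight += 26
    weight = nums // 99
    items = print(weight[nums])
    return items

weight = nums // 99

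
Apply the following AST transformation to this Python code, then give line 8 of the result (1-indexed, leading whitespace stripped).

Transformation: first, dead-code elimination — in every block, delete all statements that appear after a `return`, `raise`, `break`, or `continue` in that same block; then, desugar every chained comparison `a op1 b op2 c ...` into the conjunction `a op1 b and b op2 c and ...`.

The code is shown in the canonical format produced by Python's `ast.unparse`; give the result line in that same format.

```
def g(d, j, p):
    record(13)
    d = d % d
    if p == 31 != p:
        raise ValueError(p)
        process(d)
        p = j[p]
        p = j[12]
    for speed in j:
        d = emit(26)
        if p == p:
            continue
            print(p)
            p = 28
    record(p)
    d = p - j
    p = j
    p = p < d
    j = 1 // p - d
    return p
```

if p == p:

Transformed code:
def g(d, j, p):
    record(13)
    d = d % d
    if p == 31 and 31 != p:
        raise ValueError(p)
    for speed in j:
        d = emit(26)
        if p == p:
            continue
    record(p)
    d = p - j
    p = j
    p = p < d
    j = 1 // p - d
    return p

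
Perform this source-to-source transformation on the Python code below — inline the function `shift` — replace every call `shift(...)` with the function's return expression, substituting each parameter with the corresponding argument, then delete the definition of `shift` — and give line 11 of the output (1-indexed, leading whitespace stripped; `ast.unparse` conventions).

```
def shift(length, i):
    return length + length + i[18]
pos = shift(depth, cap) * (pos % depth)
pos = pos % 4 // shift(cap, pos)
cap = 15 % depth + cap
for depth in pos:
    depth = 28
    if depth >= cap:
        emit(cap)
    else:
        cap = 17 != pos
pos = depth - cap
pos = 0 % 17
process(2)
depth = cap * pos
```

Transformed code:
pos = (depth + depth + cap[18]) * (pos % depth)
pos = pos % 4 // (cap + cap + pos[18])
cap = 15 % depth + cap
for depth in pos:
    depth = 28
    if depth >= cap:
        emit(cap)
    else:
        cap = 17 != pos
pos = depth - cap
pos = 0 % 17
process(2)
depth = cap * pos

pos = 0 % 17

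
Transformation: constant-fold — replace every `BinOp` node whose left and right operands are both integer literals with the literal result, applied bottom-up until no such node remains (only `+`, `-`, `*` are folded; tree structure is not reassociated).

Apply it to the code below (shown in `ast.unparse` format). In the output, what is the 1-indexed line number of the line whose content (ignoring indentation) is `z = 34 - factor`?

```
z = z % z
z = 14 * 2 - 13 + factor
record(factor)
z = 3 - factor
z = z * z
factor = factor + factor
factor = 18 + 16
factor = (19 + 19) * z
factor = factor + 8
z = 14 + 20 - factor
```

10

Transformed code:
z = z % z
z = 15 + factor
record(factor)
z = 3 - factor
z = z * z
factor = factor + factor
factor = 34
factor = 38 * z
factor = factor + 8
z = 34 - factor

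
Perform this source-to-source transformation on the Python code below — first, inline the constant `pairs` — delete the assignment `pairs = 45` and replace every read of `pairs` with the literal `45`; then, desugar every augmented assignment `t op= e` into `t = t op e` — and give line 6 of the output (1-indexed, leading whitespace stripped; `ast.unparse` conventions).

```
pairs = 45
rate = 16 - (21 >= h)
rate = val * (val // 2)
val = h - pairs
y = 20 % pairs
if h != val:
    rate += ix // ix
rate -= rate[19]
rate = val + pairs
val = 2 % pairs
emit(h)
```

Transformed code:
rate = 16 - (21 >= h)
rate = val * (val // 2)
val = h - 45
y = 20 % 45
if h != val:
    rate = rate + ix // ix
rate = rate - rate[19]
rate = val + 45
val = 2 % 45
emit(h)

rate = rate + ix // ix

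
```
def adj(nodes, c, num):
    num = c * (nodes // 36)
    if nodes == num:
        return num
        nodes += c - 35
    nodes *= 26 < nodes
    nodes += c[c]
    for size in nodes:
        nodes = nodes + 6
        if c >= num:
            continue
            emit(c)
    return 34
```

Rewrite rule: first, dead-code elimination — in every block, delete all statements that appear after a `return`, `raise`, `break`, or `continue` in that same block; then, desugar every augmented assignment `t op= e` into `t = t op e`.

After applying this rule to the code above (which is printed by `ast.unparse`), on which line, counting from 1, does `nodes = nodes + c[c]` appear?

6

Transformed code:
def adj(nodes, c, num):
    num = c * (nodes // 36)
    if nodes == num:
        return num
    nodes = nodes * (26 < nodes)
    nodes = nodes + c[c]
    for size in nodes:
        nodes = nodes + 6
        if c >= num:
            continue
    return 34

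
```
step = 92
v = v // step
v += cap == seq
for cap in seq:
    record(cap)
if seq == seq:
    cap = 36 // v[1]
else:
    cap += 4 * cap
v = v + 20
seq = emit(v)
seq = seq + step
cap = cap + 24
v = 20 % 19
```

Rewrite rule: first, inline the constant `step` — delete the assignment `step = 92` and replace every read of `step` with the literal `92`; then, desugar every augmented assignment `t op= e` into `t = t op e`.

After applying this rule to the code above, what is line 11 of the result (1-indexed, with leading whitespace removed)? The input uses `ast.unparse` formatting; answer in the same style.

seq = seq + 92

Transformed code:
v = v // 92
v = v + (cap == seq)
for cap in seq:
    record(cap)
if seq == seq:
    cap = 36 // v[1]
else:
    cap = cap + 4 * cap
v = v + 20
seq = emit(v)
seq = seq + 92
cap = cap + 24
v = 20 % 19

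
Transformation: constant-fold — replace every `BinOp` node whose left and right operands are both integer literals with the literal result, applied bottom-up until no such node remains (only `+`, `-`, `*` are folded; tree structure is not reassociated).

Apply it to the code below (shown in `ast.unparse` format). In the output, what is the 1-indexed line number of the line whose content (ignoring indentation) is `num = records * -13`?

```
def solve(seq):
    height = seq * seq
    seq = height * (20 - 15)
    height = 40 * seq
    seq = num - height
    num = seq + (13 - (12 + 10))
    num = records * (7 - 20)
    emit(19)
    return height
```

7

Transformed code:
def solve(seq):
    height = seq * seq
    seq = height * 5
    height = 40 * seq
    seq = num - height
    num = seq + -9
    num = records * -13
    emit(19)
    return height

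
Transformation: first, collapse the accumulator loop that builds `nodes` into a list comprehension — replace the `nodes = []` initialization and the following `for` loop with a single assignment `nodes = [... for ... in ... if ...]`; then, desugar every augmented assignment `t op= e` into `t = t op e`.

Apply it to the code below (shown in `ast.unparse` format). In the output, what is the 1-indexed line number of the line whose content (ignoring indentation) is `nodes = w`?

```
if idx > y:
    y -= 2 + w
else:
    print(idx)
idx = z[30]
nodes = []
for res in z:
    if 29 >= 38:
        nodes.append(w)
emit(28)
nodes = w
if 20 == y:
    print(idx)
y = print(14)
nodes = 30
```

8

Transformed code:
if idx > y:
    y = y - (2 + w)
else:
    print(idx)
idx = z[30]
nodes = [w for res in z if 29 >= 38]
emit(28)
nodes = w
if 20 == y:
    print(idx)
y = print(14)
nodes = 30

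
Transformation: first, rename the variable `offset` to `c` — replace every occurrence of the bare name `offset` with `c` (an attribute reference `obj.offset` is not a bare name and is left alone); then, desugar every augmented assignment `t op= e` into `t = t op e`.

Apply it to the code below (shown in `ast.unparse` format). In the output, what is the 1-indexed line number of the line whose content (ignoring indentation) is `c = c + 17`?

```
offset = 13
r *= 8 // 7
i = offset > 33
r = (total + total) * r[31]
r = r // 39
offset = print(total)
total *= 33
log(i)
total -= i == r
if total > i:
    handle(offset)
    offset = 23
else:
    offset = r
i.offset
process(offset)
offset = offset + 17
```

Transformed code:
c = 13
r = r * (8 // 7)
i = c > 33
r = (total + total) * r[31]
r = r // 39
c = print(total)
total = total * 33
log(i)
total = total - (i == r)
if total > i:
    handle(c)
    c = 23
else:
    c = r
i.offset
process(c)
c = c + 17

17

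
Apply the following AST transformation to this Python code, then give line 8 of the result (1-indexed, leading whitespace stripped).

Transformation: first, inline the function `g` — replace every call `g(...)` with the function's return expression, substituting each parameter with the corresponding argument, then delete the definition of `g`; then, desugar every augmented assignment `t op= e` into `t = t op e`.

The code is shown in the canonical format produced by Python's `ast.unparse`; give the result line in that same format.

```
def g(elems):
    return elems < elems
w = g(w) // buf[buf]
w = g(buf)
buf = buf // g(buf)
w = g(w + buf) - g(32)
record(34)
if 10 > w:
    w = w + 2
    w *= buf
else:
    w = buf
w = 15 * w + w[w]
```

w = w * buf

Transformed code:
w = (w < w) // buf[buf]
w = buf < buf
buf = buf // (buf < buf)
w = (w + buf < w + buf) - (32 < 32)
record(34)
if 10 > w:
    w = w + 2
    w = w * buf
else:
    w = buf
w = 15 * w + w[w]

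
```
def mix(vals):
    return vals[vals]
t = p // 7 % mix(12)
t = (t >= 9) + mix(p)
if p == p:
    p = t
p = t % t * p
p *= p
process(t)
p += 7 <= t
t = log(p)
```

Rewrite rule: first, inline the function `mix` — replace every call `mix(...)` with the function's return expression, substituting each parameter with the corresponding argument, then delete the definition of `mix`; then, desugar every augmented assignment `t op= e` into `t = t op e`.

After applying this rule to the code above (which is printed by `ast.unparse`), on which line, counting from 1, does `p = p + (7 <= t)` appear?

8

Transformed code:
t = p // 7 % 12[12]
t = (t >= 9) + p[p]
if p == p:
    p = t
p = t % t * p
p = p * p
process(t)
p = p + (7 <= t)
t = log(p)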